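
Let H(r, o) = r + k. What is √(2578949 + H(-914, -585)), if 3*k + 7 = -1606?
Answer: 2*√5799369/3 ≈ 1605.5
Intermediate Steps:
k = -1613/3 (k = -7/3 + (⅓)*(-1606) = -7/3 - 1606/3 = -1613/3 ≈ -537.67)
H(r, o) = -1613/3 + r (H(r, o) = r - 1613/3 = -1613/3 + r)
√(2578949 + H(-914, -585)) = √(2578949 + (-1613/3 - 914)) = √(2578949 - 4355/3) = √(7732492/3) = 2*√5799369/3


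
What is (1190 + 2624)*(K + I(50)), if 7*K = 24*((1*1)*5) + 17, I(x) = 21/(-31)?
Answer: 15637400/217 ≈ 72062.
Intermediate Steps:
I(x) = -21/31 (I(x) = 21*(-1/31) = -21/31)
K = 137/7 (K = (24*((1*1)*5) + 17)/7 = (24*(1*5) + 17)/7 = (24*5 + 17)/7 = (120 + 17)/7 = (⅐)*137 = 137/7 ≈ 19.571)
(1190 + 2624)*(K + I(50)) = (1190 + 2624)*(137/7 - 21/31) = 3814*(4100/217) = 15637400/217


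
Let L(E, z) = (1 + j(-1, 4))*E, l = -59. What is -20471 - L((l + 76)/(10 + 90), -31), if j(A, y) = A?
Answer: -20471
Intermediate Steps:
L(E, z) = 0 (L(E, z) = (1 - 1)*E = 0*E = 0)
-20471 - L((l + 76)/(10 + 90), -31) = -20471 - 1*0 = -20471 + 0 = -20471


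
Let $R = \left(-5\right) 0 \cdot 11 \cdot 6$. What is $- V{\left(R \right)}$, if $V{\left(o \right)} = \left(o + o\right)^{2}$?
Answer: $0$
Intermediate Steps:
$R = 0$ ($R = 0 \cdot 66 = 0$)
$V{\left(o \right)} = 4 o^{2}$ ($V{\left(o \right)} = \left(2 o\right)^{2} = 4 o^{2}$)
$- V{\left(R \right)} = - 4 \cdot 0^{2} = - 4 \cdot 0 = \left(-1\right) 0 = 0$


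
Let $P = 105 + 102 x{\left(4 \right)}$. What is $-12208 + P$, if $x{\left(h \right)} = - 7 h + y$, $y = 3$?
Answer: $-14653$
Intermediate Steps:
$x{\left(h \right)} = 3 - 7 h$ ($x{\left(h \right)} = - 7 h + 3 = 3 - 7 h$)
$P = -2445$ ($P = 105 + 102 \left(3 - 28\right) = 105 + 102 \left(-25\right) = 105 - 2550 = -2445$)
$-12208 + P = -12208 - 2445 = -14653$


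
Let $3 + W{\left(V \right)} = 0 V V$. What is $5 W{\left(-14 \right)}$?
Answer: $-15$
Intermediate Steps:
$W{\left(V \right)} = -3$ ($W{\left(V \right)} = -3 + 0 V V = -3 + 0 V = -3 + 0 = -3$)
$5 W{\left(-14 \right)} = 5 \left(-3\right) = -15$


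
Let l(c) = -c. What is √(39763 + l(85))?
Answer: √39678 ≈ 199.19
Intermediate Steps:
√(39763 + l(85)) = √(39763 - 1*85) = √(39763 - 85) = √39678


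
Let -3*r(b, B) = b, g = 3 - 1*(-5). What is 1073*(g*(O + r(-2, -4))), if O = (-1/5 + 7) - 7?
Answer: 60088/15 ≈ 4005.9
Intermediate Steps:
g = 8 (g = 3 + 5 = 8)
r(b, B) = -b/3
O = -1/5 (O = (-1*1/5 + 7) - 7 = (-1/5 + 7) - 7 = 34/5 - 7 = -1/5 ≈ -0.20000)
1073*(g*(O + r(-2, -4))) = 1073*(8*(-1/5 - 1/3*(-2))) = 1073*(8*(-1/5 + 2/3)) = 1073*(8*(7/15)) = 1073*(56/15) = 60088/15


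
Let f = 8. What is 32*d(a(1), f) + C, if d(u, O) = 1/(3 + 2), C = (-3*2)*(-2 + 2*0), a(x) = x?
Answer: 92/5 ≈ 18.400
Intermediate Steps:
C = 12 (C = -6*(-2 + 0) = -6*(-2) = 12)
d(u, O) = ⅕ (d(u, O) = 1/5 = ⅕)
32*d(a(1), f) + C = 32*(⅕) + 12 = 32/5 + 12 = 92/5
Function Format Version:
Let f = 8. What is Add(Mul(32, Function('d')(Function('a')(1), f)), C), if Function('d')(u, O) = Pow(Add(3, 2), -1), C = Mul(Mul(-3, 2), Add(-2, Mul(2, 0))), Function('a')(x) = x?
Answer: Rational(92, 5) ≈ 18.400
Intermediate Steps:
C = 12 (C = Mul(-6, Add(-2, 0)) = Mul(-6, -2) = 12)
Function('d')(u, O) = Rational(1, 5) (Function('d')(u, O) = Pow(5, -1) = Rational(1, 5))
Add(Mul(32, Function('d')(Function('a')(1), f)), C) = Add(Mul(32, Rational(1, 5)), 12) = Add(Rational(32, 5), 12) = Rational(92, 5)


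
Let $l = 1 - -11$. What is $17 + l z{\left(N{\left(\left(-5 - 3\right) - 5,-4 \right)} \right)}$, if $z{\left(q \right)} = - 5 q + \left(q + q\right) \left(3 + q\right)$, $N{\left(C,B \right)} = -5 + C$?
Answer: $7577$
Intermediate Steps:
$z{\left(q \right)} = - 5 q + 2 q \left(3 + q\right)$
$l = 12$ ($l = 1 + 11 = 12$)
$17 + l z{\left(N{\left(\left(-5 - 3\right) - 5,-4 \right)} \right)} = 17 + 12 \left(-5 - 13\right) \left(1 + 2 \left(-5 - 13\right)\right) = 17 + 12 \left(- 18 \left(1 + 2 \left(-18\right)\right)\right) = 17 + 12 \left(- 18 \left(1 - 36\right)\right) = 17 + 12 \left(\left(-18\right) \left(-35\right)\right) = 17 + 12 \cdot 630 = 17 + 7560 = 7577$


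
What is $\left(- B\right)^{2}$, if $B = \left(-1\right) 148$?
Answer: $21904$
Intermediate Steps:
$B = -148$
$\left(- B\right)^{2} = \left(\left(-1\right) \left(-148\right)\right)^{2} = 148^{2} = 21904$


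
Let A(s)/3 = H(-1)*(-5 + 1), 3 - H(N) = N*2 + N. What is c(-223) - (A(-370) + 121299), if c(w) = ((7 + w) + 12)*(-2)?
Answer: -120819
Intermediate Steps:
H(N) = 3 - 3*N (H(N) = 3 - (N*2 + N) = 3 - (2*N + N) = 3 - 3*N)
A(s) = -72 (A(s) = 3*((3 - 3*(-1))*(-5 + 1)) = 3*((3 + 3)*(-4)) = 3*(6*(-4)) = 3*(-24) = -72)
c(w) = -38 - 2*w (c(w) = (19 + w)*(-2) = -38 - 2*w)
c(-223) - (A(-370) + 121299) = (-38 - 2*(-223)) - (-72 + 121299) = (-38 + 446) - 1*121227 = 408 - 121227 = -120819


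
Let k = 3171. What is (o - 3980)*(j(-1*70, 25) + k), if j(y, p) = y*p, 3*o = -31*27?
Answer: -6052039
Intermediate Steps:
o = -279 (o = (-31*27)/3 = (⅓)*(-837) = -279)
j(y, p) = p*y
(o - 3980)*(j(-1*70, 25) + k) = (-279 - 3980)*(25*(-1*70) + 3171) = -4259*(25*(-70) + 3171) = -4259*(-1750 + 3171) = -4259*1421 = -6052039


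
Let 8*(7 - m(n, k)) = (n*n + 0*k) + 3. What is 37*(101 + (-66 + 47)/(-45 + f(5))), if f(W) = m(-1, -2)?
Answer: 289155/77 ≈ 3755.3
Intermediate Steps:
m(n, k) = 53/8 - n**2/8 (m(n, k) = 7 - ((n*n + 0*k) + 3)/8 = 7 - ((n**2 + 0) + 3)/8 = 7 - (n**2 + 3)/8 = 7 - (3 + n**2)/8 = 7 + (-3/8 - n**2/8) = 53/8 - n**2/8)
f(W) = 13/2 (f(W) = 53/8 - 1/8*(-1)**2 = 53/8 - 1/8*1 = 53/8 - 1/8 = 13/2)
37*(101 + (-66 + 47)/(-45 + f(5))) = 37*(101 + (-66 + 47)/(-45 + 13/2)) = 37*(101 - 19/(-77/2)) = 37*(101 - 19*(-2/77)) = 37*(101 + 38/77) = 37*(7815/77) = 289155/77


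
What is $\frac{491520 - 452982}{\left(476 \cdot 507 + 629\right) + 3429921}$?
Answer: $\frac{19269}{1835941} \approx 0.010495$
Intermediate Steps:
$\frac{491520 - 452982}{\left(476 \cdot 507 + 629\right) + 3429921} = \frac{38538}{\left(241332 + 629\right) + 3429921} = \frac{38538}{241961 + 3429921} = \frac{38538}{3671882} = 38538 \cdot \frac{1}{3671882} = \frac{19269}{1835941}$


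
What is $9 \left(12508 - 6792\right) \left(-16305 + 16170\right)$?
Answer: $-6944940$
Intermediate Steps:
$9 \left(12508 - 6792\right) \left(-16305 + 16170\right) = 9 \cdot 5716 \left(-135\right) = 9 \left(-771660\right) = -6944940$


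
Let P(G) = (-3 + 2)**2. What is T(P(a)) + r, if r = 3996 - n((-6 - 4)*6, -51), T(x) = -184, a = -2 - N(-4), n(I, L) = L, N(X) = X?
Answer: 3863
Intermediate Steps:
a = 2 (a = -2 - 1*(-4) = -2 + 4 = 2)
P(G) = 1 (P(G) = (-1)**2 = 1)
r = 4047 (r = 3996 - 1*(-51) = 3996 + 51 = 4047)
T(P(a)) + r = -184 + 4047 = 3863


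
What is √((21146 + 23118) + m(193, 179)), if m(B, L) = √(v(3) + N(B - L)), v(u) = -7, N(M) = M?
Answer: √(44264 + √7) ≈ 210.40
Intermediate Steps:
m(B, L) = √(-7 + B - L) (m(B, L) = √(-7 + (B - L)) = √(-7 + B - L))
√((21146 + 23118) + m(193, 179)) = √((21146 + 23118) + √(-7 + 193 - 1*179)) = √(44264 + √(-7 + 193 - 179)) = √(44264 + √7)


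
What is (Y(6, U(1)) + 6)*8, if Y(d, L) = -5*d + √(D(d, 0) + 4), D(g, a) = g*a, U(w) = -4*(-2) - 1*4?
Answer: -176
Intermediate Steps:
U(w) = 4 (U(w) = 8 - 4 = 4)
D(g, a) = a*g
Y(d, L) = 2 - 5*d (Y(d, L) = -5*d + √(0*d + 4) = -5*d + √(0 + 4) = -5*d + √4 = -5*d + 2 = 2 - 5*d)
(Y(6, U(1)) + 6)*8 = ((2 - 5*6) + 6)*8 = ((2 - 30) + 6)*8 = (-28 + 6)*8 = -22*8 = -176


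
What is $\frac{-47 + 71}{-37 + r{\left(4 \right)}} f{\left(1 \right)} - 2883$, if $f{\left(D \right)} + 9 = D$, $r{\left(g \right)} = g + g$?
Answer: $- \frac{83415}{29} \approx -2876.4$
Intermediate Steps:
$r{\left(g \right)} = 2 g$
$f{\left(D \right)} = -9 + D$
$\frac{-47 + 71}{-37 + r{\left(4 \right)}} f{\left(1 \right)} - 2883 = \frac{-47 + 71}{-37 + 2 \cdot 4} \left(-9 + 1\right) - 2883 = \frac{24}{-37 + 8} \left(-8\right) - 2883 = \frac{24}{-29} \left(-8\right) - 2883 = 24 \left(- \frac{1}{29}\right) \left(-8\right) - 2883 = \left(- \frac{24}{29}\right) \left(-8\right) - 2883 = \frac{192}{29} - 2883 = - \frac{83415}{29}$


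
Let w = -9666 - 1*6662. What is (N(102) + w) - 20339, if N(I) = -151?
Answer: -36818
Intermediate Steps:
w = -16328 (w = -9666 - 6662 = -16328)
(N(102) + w) - 20339 = (-151 - 16328) - 20339 = -16479 - 20339 = -36818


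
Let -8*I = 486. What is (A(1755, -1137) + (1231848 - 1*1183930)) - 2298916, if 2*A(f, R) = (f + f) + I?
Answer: -17994187/8 ≈ -2.2493e+6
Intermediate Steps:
I = -243/4 (I = -1/8*486 = -243/4 ≈ -60.750)
A(f, R) = -243/8 + f (A(f, R) = ((f + f) - 243/4)/2 = (2*f - 243/4)/2 = (-243/4 + 2*f)/2 = -243/8 + f)
(A(1755, -1137) + (1231848 - 1*1183930)) - 2298916 = ((-243/8 + 1755) + (1231848 - 1*1183930)) - 2298916 = (13797/8 + (1231848 - 1183930)) - 2298916 = (13797/8 + 47918) - 2298916 = 397141/8 - 2298916 = -17994187/8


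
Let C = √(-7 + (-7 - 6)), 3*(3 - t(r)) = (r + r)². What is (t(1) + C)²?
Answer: -155/9 + 20*I*√5/3 ≈ -17.222 + 14.907*I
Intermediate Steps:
t(r) = 3 - 4*r²/3 (t(r) = 3 - (r + r)²/3 = 3 - 4*r²/3)
C = 2*I*√5 (C = √(-7 - 13) = √(-20) = 2*I*√5 ≈ 4.4721*I)
(t(1) + C)² = ((3 - 4/3*1²) + 2*I*√5)² = ((3 - 4/3*1) + 2*I*√5)² = ((3 - 4/3) + 2*I*√5)² = (5/3 + 2*I*√5)²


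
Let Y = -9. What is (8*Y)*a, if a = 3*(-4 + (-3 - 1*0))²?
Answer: -10584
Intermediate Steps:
a = 147 (a = 3*(-4 + (-3 + 0))² = 3*(-4 - 3)² = 3*(-7)² = 3*49 = 147)
(8*Y)*a = (8*(-9))*147 = -72*147 = -10584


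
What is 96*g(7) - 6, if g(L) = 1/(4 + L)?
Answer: 30/11 ≈ 2.7273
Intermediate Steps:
96*g(7) - 6 = 96/(4 + 7) - 6 = 96/11 - 6 = 30/11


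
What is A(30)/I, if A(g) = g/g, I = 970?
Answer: 1/970 ≈ 0.0010309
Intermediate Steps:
A(g) = 1
A(30)/I = 1/970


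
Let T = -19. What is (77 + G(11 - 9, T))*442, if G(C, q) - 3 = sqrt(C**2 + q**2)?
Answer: 35360 + 442*sqrt(365) ≈ 43804.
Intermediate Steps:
G(C, q) = 3 + sqrt(C**2 + q**2)
(77 + G(11 - 9, T))*442 = (77 + (3 + sqrt((11 - 9)**2 + (-19)**2)))*442 = (77 + (3 + sqrt(2**2 + 361)))*442 = (77 + (3 + sqrt(4 + 361)))*442 = (77 + (3 + sqrt(365)))*442 = (80 + sqrt(365))*442 = 35360 + 442*sqrt(365)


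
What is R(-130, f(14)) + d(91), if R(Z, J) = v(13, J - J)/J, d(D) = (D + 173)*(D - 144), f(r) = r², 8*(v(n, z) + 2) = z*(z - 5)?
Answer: -1371217/98 ≈ -13992.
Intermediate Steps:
v(n, z) = -2 + z*(-5 + z)/8 (v(n, z) = -2 + (z*(z - 5))/8 = -2 + (z*(-5 + z))/8 = -2 + z*(-5 + z)/8)
d(D) = (-144 + D)*(173 + D) (d(D) = (173 + D)*(-144 + D) = (-144 + D)*(173 + D))
R(Z, J) = -2/J (R(Z, J) = (-2 - 5*(J - J)/8 + (J - J)²/8)/J = (-2 - 5/8*0 + (⅛)*0²)/J = (-2 + 0 + (⅛)*0)/J = (-2 + 0 + 0)/J = -2/J)
R(-130, f(14)) + d(91) = -2/(14²) + (-24912 + 91² + 29*91) = -2/196 + (-24912 + 8281 + 2639) = -2*1/196 - 13992 = -1/98 - 13992 = -1371217/98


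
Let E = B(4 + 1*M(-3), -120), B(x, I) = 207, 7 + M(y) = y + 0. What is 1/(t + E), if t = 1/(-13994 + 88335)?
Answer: 74341/15388588 ≈ 0.0048309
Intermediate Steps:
M(y) = -7 + y (M(y) = -7 + (y + 0) = -7 + y)
t = 1/74341 ≈ 1.3452e-5
E = 207
1/(t + E) = 1/(1/74341 + 207) = 1/(15388588/74341) = 74341/15388588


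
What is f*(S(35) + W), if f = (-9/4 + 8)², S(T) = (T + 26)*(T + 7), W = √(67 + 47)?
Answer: 677649/8 + 529*√114/16 ≈ 85059.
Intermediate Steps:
W = √114 ≈ 10.677
S(T) = (7 + T)*(26 + T) (S(T) = (26 + T)*(7 + T) = (7 + T)*(26 + T))
f = 529/16 (f = (-9*¼ + 8)² = (-9/4 + 8)² = (23/4)² = 529/16 ≈ 33.063)
f*(S(35) + W) = 529*((182 + 35² + 33*35) + √114)/16 = 529*((182 + 1225 + 1155) + √114)/16 = 529*(2562 + √114)/16 = 677649/8 + 529*√114/16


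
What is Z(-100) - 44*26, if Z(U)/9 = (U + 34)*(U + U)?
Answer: 117656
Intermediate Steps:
Z(U) = 18*U*(34 + U) (Z(U) = 9*((U + 34)*(U + U)) = 9*((34 + U)*(2*U)) = 9*(2*U*(34 + U)) = 18*U*(34 + U))
Z(-100) - 44*26 = 18*(-100)*(34 - 100) - 44*26 = 18*(-100)*(-66) - 1*1144 = 118800 - 1144 = 117656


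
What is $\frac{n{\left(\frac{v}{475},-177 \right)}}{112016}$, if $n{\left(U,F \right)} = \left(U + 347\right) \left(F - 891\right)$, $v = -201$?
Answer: $- \frac{10988652}{3325475} \approx -3.3044$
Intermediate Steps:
$n{\left(U,F \right)} = \left(-891 + F\right) \left(347 + U\right)$ ($n{\left(U,F \right)} = \left(347 + U\right) \left(-891 + F\right) = \left(-891 + F\right) \left(347 + U\right)$)
$\frac{n{\left(\frac{v}{475},-177 \right)}}{112016} = \frac{-309177 - 891 \left(- \frac{201}{475}\right) + 347 \left(-177\right) - 177 \left(- \frac{201}{475}\right)}{112016} = \left(-309177 - 891 \left(\left(-201\right) \frac{1}{475}\right) - 61419 - 177 \left(\left(-201\right) \frac{1}{475}\right)\right) \frac{1}{112016} = \left(-309177 - - \frac{179091}{475} - 61419 - - \frac{35577}{475}\right) \frac{1}{112016} = \left(-309177 + \frac{179091}{475} - 61419 + \frac{35577}{475}\right) \frac{1}{112016} = \left(- \frac{175818432}{475}\right) \frac{1}{112016} = - \frac{10988652}{3325475}$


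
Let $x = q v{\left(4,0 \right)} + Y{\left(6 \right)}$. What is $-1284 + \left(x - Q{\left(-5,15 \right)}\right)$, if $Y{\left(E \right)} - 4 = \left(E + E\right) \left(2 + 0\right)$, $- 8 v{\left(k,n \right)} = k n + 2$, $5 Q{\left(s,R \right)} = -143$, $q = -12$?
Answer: $- \frac{6122}{5} \approx -1224.4$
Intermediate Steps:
$Q{\left(s,R \right)} = - \frac{143}{5}$ ($Q{\left(s,R \right)} = \frac{1}{5} \left(-143\right) = - \frac{143}{5}$)
$v{\left(k,n \right)} = - \frac{1}{4} - \frac{k n}{8}$ ($v{\left(k,n \right)} = - \frac{k n + 2}{8} = - \frac{2 + k n}{8} = - \frac{1}{4} - \frac{k n}{8}$)
$Y{\left(E \right)} = 4 + 4 E$ ($Y{\left(E \right)} = 4 + \left(E + E\right) \left(2 + 0\right) = 4 + 2 E 2 = 4 + 4 E$)
$x = 31$ ($x = - 12 \left(- \frac{1}{4} - \frac{1}{2} \cdot 0\right) + \left(4 + 4 \cdot 6\right) = - 12 \left(- \frac{1}{4} + 0\right) + \left(4 + 24\right) = \left(-12\right) \left(- \frac{1}{4}\right) + 28 = 3 + 28 = 31$)
$-1284 + \left(x - Q{\left(-5,15 \right)}\right) = -1284 + \left(31 - - \frac{143}{5}\right) = -1284 + \left(31 + \frac{143}{5}\right) = -1284 + \frac{298}{5} = - \frac{6122}{5}$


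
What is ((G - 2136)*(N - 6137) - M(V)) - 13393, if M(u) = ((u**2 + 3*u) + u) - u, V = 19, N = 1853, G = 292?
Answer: 7885885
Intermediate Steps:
M(u) = u**2 + 3*u (M(u) = (u**2 + 4*u) - u = u**2 + 3*u)
((G - 2136)*(N - 6137) - M(V)) - 13393 = ((292 - 2136)*(1853 - 6137) - 19*(3 + 19)) - 13393 = (-1844*(-4284) - 19*22) - 13393 = (7899696 - 1*418) - 13393 = (7899696 - 418) - 13393 = 7899278 - 13393 = 7885885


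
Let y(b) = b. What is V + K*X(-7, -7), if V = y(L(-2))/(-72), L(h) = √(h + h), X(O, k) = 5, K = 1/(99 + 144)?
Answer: 5/243 - I/36 ≈ 0.020576 - 0.027778*I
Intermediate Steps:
K = 1/243 ≈ 0.0041152
L(h) = √2*√h (L(h) = √(2*h) = √2*√h)
V = -I/36 (V = (√2*√(-2))/(-72) = (√2*(I*√2))*(-1/72) = (2*I)*(-1/72) = -I/36 ≈ -0.027778*I)
V + K*X(-7, -7) = -I/36 + (1/243)*5 = -I/36 + 5/243 = 5/243 - I/36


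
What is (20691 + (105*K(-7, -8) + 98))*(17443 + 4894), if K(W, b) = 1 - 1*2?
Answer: 462018508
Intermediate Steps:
K(W, b) = -1 (K(W, b) = 1 - 2 = -1)
(20691 + (105*K(-7, -8) + 98))*(17443 + 4894) = (20691 + (105*(-1) + 98))*(17443 + 4894) = (20691 + (-105 + 98))*22337 = (20691 - 7)*22337 = 20684*22337 = 462018508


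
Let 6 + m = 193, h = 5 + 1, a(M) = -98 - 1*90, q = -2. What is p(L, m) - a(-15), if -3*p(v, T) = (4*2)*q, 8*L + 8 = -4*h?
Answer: 580/3 ≈ 193.33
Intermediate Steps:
a(M) = -188 (a(M) = -98 - 90 = -188)
h = 6
m = 187 (m = -6 + 193 = 187)
L = -4 (L = -1 + (-4*6)/8 = -1 + (1/8)*(-24) = -1 - 3 = -4)
p(v, T) = 16/3 (p(v, T) = -4*2*(-2)/3 = -8*(-2)/3 = -1/3*(-16) = 16/3)
p(L, m) - a(-15) = 16/3 - 1*(-188) = 16/3 + 188 = 580/3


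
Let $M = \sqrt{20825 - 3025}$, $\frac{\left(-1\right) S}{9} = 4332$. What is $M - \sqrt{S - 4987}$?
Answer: $10 \sqrt{178} - 5 i \sqrt{1759} \approx 133.42 - 209.7 i$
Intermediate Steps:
$S = -38988$ ($S = \left(-9\right) 4332 = -38988$)
$M = 10 \sqrt{178}$ ($M = \sqrt{17800} = 10 \sqrt{178} \approx 133.42$)
$M - \sqrt{S - 4987} = 10 \sqrt{178} - \sqrt{-38988 - 4987} = 10 \sqrt{178} - \sqrt{-43975} = 10 \sqrt{178} - 5 i \sqrt{1759}$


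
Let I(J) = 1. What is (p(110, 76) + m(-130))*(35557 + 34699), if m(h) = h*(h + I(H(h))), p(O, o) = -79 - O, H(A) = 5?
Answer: 1164914736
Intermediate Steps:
m(h) = h*(1 + h) (m(h) = h*(h + 1) = h*(1 + h))
(p(110, 76) + m(-130))*(35557 + 34699) = ((-79 - 1*110) - 130*(1 - 130))*(35557 + 34699) = ((-79 - 110) - 130*(-129))*70256 = (-189 + 16770)*70256 = 16581*70256 = 1164914736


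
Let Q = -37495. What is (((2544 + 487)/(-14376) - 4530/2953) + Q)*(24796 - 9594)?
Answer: -12099455076702983/21226164 ≈ -5.7003e+8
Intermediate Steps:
(((2544 + 487)/(-14376) - 4530/2953) + Q)*(24796 - 9594) = (((2544 + 487)/(-14376) - 4530/2953) - 37495)*(24796 - 9594) = ((3031*(-1/14376) - 4530*1/2953) - 37495)*15202 = ((-3031/14376 - 4530/2953) - 37495)*15202 = (-74073823/42452328 - 37495)*15202 = -1591824112183/42452328*15202 = -12099455076702983/21226164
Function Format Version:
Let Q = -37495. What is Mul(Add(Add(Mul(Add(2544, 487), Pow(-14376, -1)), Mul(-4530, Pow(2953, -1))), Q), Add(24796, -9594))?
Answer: Rational(-12099455076702983, 21226164) ≈ -5.7003e+8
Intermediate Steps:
Mul(Add(Add(Mul(Add(2544, 487), Pow(-14376, -1)), Mul(-4530, Pow(2953, -1))), Q), Add(24796, -9594)) = Mul(Add(Add(Mul(Add(2544, 487), Pow(-14376, -1)), Mul(-4530, Pow(2953, -1))), -37495), Add(24796, -9594)) = Mul(Add(Add(Mul(3031, Rational(-1, 14376)), Mul(-4530, Rational(1, 2953))), -37495), 15202) = Mul(Add(Add(Rational(-3031, 14376), Rational(-4530, 2953)), -37495), 15202) = Mul(Add(Rational(-74073823, 42452328), -37495), 15202) = Mul(Rational(-1591824112183, 42452328), 15202) = Rational(-12099455076702983, 21226164)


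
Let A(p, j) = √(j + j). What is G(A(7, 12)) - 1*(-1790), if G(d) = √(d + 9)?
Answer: 1790 + √(9 + 2*√6) ≈ 1793.7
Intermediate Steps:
A(p, j) = √2*√j (A(p, j) = √(2*j) = √2*√j)
G(d) = √(9 + d)
G(A(7, 12)) - 1*(-1790) = √(9 + √2*√12) - 1*(-1790) = √(9 + √2*(2*√3)) + 1790 = √(9 + 2*√6) + 1790 = 1790 + √(9 + 2*√6)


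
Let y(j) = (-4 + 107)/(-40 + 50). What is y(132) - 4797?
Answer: -47867/10 ≈ -4786.7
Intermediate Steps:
y(j) = 103/10
y(132) - 4797 = 103/10 - 4797 = -47867/10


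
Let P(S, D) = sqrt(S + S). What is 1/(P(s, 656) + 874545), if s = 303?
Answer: 291515/254942985473 - sqrt(606)/764828956419 ≈ 1.1434e-6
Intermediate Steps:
P(S, D) = sqrt(2)*sqrt(S) (P(S, D) = sqrt(2*S) = sqrt(2)*sqrt(S))
1/(P(s, 656) + 874545) = 1/(sqrt(2)*sqrt(303) + 874545) = 1/(sqrt(606) + 874545) = 1/(874545 + sqrt(606))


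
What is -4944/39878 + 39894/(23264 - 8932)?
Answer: 380008881/142882874 ≈ 2.6596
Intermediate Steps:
-4944/39878 + 39894/(23264 - 8932) = -4944*1/39878 + 39894/14332 = -2472/19939 + 39894*(1/14332) = -2472/19939 + 19947/7166 = 380008881/142882874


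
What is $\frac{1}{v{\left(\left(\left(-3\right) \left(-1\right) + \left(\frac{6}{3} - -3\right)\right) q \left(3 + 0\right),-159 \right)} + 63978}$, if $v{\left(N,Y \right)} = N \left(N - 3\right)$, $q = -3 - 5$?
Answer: $\frac{1}{101418} \approx 9.8602 \cdot 10^{-6}$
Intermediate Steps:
$q = -8$
$v{\left(N,Y \right)} = N \left(-3 + N\right)$
$\frac{1}{v{\left(\left(\left(-3\right) \left(-1\right) + \left(\frac{6}{3} - -3\right)\right) q \left(3 + 0\right),-159 \right)} + 63978} = \frac{1}{\left(\left(-3\right) \left(-1\right) + \left(\frac{6}{3} - -3\right)\right) \left(-8\right) \left(3 + 0\right) \left(-3 + \left(\left(-3\right) \left(-1\right) + \left(\frac{6}{3} - -3\right)\right) \left(-8\right) \left(3 + 0\right)\right) + 63978} = \frac{1}{\left(3 + \left(6 \cdot \frac{1}{3} + 3\right)\right) \left(-8\right) 3 \left(-3 + \left(3 + \left(6 \cdot \frac{1}{3} + 3\right)\right) \left(-8\right) 3\right) + 63978} = \frac{1}{\left(3 + \left(2 + 3\right)\right) \left(-8\right) 3 \left(-3 + \left(3 + \left(2 + 3\right)\right) \left(-8\right) 3\right) + 63978} = \frac{1}{\left(3 + 5\right) \left(-8\right) 3 \left(-3 + \left(3 + 5\right) \left(-8\right) 3\right) + 63978} = \frac{1}{8 \left(-8\right) 3 \left(-3 + 8 \left(-8\right) 3\right) + 63978} = \frac{1}{\left(-64\right) 3 \left(-3 - 192\right) + 63978} = \frac{1}{- 192 \left(-3 - 192\right) + 63978} = \frac{1}{\left(-192\right) \left(-195\right) + 63978} = \frac{1}{37440 + 63978} = \frac{1}{101418}$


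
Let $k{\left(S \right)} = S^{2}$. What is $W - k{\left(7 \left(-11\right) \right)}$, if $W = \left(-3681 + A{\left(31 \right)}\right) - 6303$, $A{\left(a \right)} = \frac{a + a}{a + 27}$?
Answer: $- \frac{461446}{29} \approx -15912.0$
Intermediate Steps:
$A{\left(a \right)} = \frac{2 a}{27 + a}$
$W = - \frac{289505}{29}$ ($W = \left(-3681 + 2 \cdot 31 \frac{1}{27 + 31}\right) - 6303 = \left(-3681 + 2 \cdot 31 \cdot \frac{1}{58}\right) - 6303 = \left(-3681 + \frac{31}{29}\right) - 6303 = - \frac{106718}{29} - 6303 = - \frac{289505}{29} \approx -9982.9$)
$W - k{\left(7 \left(-11\right) \right)} = - \frac{289505}{29} - \left(7 \left(-11\right)\right)^{2} = - \frac{289505}{29} - \left(-77\right)^{2} = - \frac{289505}{29} - 5929 = - \frac{461446}{29}$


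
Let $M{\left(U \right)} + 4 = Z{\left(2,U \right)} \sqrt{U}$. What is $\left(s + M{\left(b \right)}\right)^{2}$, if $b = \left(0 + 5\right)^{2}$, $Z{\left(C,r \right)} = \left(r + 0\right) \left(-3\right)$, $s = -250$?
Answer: $395641$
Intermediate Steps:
$Z{\left(C,r \right)} = - 3 r$ ($Z{\left(C,r \right)} = r \left(-3\right) = - 3 r$)
$b = 25$ ($b = 5^{2} = 25$)
$M{\left(U \right)} = -4 - 3 U^{\frac{3}{2}}$ ($M{\left(U \right)} = -4 + - 3 U \sqrt{U} = -4 - 3 U^{\frac{3}{2}}$)
$\left(s + M{\left(b \right)}\right)^{2} = \left(-250 - \left(4 + 3 \cdot 25^{\frac{3}{2}}\right)\right)^{2} = \left(-250 - 379\right)^{2} = \left(-629\right)^{2} = 395641$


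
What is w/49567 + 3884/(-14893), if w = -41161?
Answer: -805529001/738201331 ≈ -1.0912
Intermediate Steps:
w/49567 + 3884/(-14893) = -41161/49567 + 3884/(-14893) = -41161*1/49567 + 3884*(-1/14893) = -41161/49567 - 3884/14893 = -805529001/738201331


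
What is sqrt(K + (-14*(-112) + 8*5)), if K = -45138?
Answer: I*sqrt(43530) ≈ 208.64*I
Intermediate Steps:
sqrt(K + (-14*(-112) + 8*5)) = sqrt(-45138 + (-14*(-112) + 8*5)) = sqrt(-45138 + (1568 + 40)) = sqrt(-45138 + 1608) = sqrt(-43530) = I*sqrt(43530)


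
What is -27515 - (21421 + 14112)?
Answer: -63048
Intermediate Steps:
-27515 - (21421 + 14112) = -27515 - 1*35533 = -27515 - 35533 = -63048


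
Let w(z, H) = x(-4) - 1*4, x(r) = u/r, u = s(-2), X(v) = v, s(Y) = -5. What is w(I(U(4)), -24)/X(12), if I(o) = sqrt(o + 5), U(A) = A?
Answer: -11/48 ≈ -0.22917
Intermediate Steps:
u = -5
I(o) = sqrt(5 + o)
x(r) = -5/r
w(z, H) = -11/4 (w(z, H) = -5/(-4) - 1*4 = -5*(-1/4) - 4 = 5/4 - 4 = -11/4)
w(I(U(4)), -24)/X(12) = -11/4/12 = -11/4*1/12 = -11/48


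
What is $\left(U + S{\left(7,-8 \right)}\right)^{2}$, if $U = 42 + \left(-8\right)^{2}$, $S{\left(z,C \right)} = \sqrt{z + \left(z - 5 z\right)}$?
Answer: $\left(106 + i \sqrt{21}\right)^{2} \approx 11215.0 + 971.51 i$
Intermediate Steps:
$S{\left(z,C \right)} = \sqrt{3} \sqrt{- z}$ ($S{\left(z,C \right)} = \sqrt{z - 4 z} = \sqrt{- 3 z} = \sqrt{3} \sqrt{- z}$)
$U = 106$ ($U = 42 + 64 = 106$)
$\left(U + S{\left(7,-8 \right)}\right)^{2} = \left(106 + \sqrt{3} \sqrt{\left(-1\right) 7}\right)^{2} = \left(106 + \sqrt{3} \sqrt{-7}\right)^{2} = \left(106 + \sqrt{3} i \sqrt{7}\right)^{2} = \left(106 + i \sqrt{21}\right)^{2}$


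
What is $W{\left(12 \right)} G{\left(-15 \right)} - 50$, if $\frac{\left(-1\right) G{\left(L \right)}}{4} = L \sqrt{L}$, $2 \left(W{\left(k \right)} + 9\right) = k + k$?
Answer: $-50 + 180 i \sqrt{15} \approx -50.0 + 697.14 i$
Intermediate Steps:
$W{\left(k \right)} = -9 + k$ ($W{\left(k \right)} = -9 + \frac{k + k}{2} = -9 + \frac{2 k}{2} = -9 + k$)
$G{\left(L \right)} = - 4 L^{\frac{3}{2}}$ ($G{\left(L \right)} = - 4 L \sqrt{L} = - 4 L^{\frac{3}{2}}$)
$W{\left(12 \right)} G{\left(-15 \right)} - 50 = \left(-9 + 12\right) \left(- 4 \left(-15\right)^{\frac{3}{2}}\right) - 50 = 3 \left(- 4 \left(- 15 i \sqrt{15}\right)\right) - 50 = 3 \cdot 60 i \sqrt{15} - 50 = 180 i \sqrt{15} - 50 = -50 + 180 i \sqrt{15}$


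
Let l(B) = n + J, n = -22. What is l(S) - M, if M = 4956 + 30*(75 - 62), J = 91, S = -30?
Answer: -5277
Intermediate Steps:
l(B) = 69 (l(B) = -22 + 91 = 69)
M = 5346 (M = 4956 + 30*13 = 4956 + 390 = 5346)
l(S) - M = 69 - 1*5346 = 69 - 5346 = -5277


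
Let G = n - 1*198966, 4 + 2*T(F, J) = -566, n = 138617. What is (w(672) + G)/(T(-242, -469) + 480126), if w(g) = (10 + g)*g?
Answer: 397955/479841 ≈ 0.82935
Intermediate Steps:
T(F, J) = -285 (T(F, J) = -2 + (1/2)*(-566) = -2 - 283 = -285)
G = -60349 (G = 138617 - 1*198966 = 138617 - 198966 = -60349)
w(g) = g*(10 + g)
(w(672) + G)/(T(-242, -469) + 480126) = (672*(10 + 672) - 60349)/(-285 + 480126) = (672*682 - 60349)/479841 = (458304 - 60349)*(1/479841) = 397955*(1/479841) = 397955/479841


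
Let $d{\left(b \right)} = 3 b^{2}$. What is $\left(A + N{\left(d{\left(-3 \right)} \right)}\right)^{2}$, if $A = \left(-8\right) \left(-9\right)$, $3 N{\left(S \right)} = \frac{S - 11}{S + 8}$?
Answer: $\frac{57395776}{11025} \approx 5206.0$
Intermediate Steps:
$N{\left(S \right)} = \frac{-11 + S}{3 \left(8 + S\right)}$ ($N{\left(S \right)} = \frac{\left(S - 11\right) \frac{1}{S + 8}}{3} = \frac{\left(-11 + S\right) \frac{1}{8 + S}}{3} = \frac{\frac{1}{8 + S} \left(-11 + S\right)}{3} = \frac{-11 + S}{3 \left(8 + S\right)}$)
$A = 72$
$\left(A + N{\left(d{\left(-3 \right)} \right)}\right)^{2} = \left(72 + \frac{-11 + 3 \left(-3\right)^{2}}{3 \left(8 + 3 \left(-3\right)^{2}\right)}\right)^{2} = \left(72 + \frac{-11 + 3 \cdot 9}{3 \left(8 + 3 \cdot 9\right)}\right)^{2} = \left(72 + \frac{-11 + 27}{3 \left(8 + 27\right)}\right)^{2} = \left(72 + \frac{1}{3} \cdot \frac{1}{35} \cdot 16\right)^{2} = \left(72 + \frac{16}{105}\right)^{2} = \left(\frac{7576}{105}\right)^{2} = \frac{57395776}{11025}$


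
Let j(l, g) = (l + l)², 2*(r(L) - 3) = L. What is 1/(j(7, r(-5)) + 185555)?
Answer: 1/185751 ≈ 5.3836e-6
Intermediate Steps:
r(L) = 3 + L/2
j(l, g) = 4*l² (j(l, g) = (2*l)² = 4*l²)
1/(j(7, r(-5)) + 185555) = 1/(4*7² + 185555) = 1/(4*49 + 185555) = 1/(196 + 185555) = 1/185751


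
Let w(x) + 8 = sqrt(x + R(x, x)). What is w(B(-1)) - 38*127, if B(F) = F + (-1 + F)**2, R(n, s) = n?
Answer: -4834 + sqrt(6) ≈ -4831.5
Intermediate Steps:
w(x) = -8 + sqrt(2)*sqrt(x) (w(x) = -8 + sqrt(x + x) = -8 + sqrt(2*x) = -8 + sqrt(2)*sqrt(x))
w(B(-1)) - 38*127 = (-8 + sqrt(2)*sqrt(-1 + (-1 - 1)**2)) - 38*127 = (-8 + sqrt(2)*sqrt(-1 + (-2)**2)) - 4826 = (-8 + sqrt(2)*sqrt(-1 + 4)) - 4826 = (-8 + sqrt(2)*sqrt(3)) - 4826 = (-8 + sqrt(6)) - 4826 = -4834 + sqrt(6)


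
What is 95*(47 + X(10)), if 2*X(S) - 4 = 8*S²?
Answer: 42655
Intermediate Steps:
X(S) = 2 + 4*S² (X(S) = 2 + (8*S²)/2 = 2 + 4*S²)
95*(47 + X(10)) = 95*(47 + (2 + 4*10²)) = 95*(47 + (2 + 4*100)) = 95*(47 + (2 + 400)) = 95*(47 + 402) = 95*449 = 42655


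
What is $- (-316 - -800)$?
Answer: $-484$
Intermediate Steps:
$- (-316 - -800) = - (-316 + 800) = \left(-1\right) 484 = -484$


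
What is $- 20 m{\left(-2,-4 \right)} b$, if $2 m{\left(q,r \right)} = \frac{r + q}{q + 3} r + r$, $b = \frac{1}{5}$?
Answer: $-40$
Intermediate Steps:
$b = \frac{1}{5} \approx 0.2$
$m{\left(q,r \right)} = \frac{r}{2} + \frac{r \left(q + r\right)}{2 \left(3 + q\right)}$ ($m{\left(q,r \right)} = \frac{\frac{r + q}{q + 3} r + r}{2} = \frac{\frac{q + r}{3 + q} r + r}{2} = \frac{\frac{r \left(q + r\right)}{3 + q} + r}{2} = \frac{r + \frac{r \left(q + r\right)}{3 + q}}{2} = \frac{r}{2} + \frac{r \left(q + r\right)}{2 \left(3 + q\right)}$)
$- 20 m{\left(-2,-4 \right)} b = - 20 \cdot \frac{1}{2} \left(-4\right) \frac{1}{3 - 2} \left(3 - 4 + 2 \left(-2\right)\right) \frac{1}{5} = - 20 \cdot \frac{1}{2} \left(-4\right) 1^{-1} \left(3 - 4 - 4\right) \frac{1}{5} = - 20 \cdot \frac{1}{2} \left(-4\right) 1 \left(-5\right) \frac{1}{5} = \left(-20\right) 10 \cdot \frac{1}{5} = \left(-200\right) \frac{1}{5} = -40$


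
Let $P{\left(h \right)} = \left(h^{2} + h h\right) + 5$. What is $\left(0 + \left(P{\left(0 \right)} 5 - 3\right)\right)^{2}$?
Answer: $484$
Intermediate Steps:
$P{\left(h \right)} = 5 + 2 h^{2}$ ($P{\left(h \right)} = \left(h^{2} + h^{2}\right) + 5 = 2 h^{2} + 5 = 5 + 2 h^{2}$)
$\left(0 + \left(P{\left(0 \right)} 5 - 3\right)\right)^{2} = \left(0 - \left(3 - \left(5 + 2 \cdot 0^{2}\right) 5\right)\right)^{2} = \left(0 - \left(3 - \left(5 + 2 \cdot 0\right) 5\right)\right)^{2} = \left(0 - \left(3 - \left(5 + 0\right) 5\right)\right)^{2} = \left(0 + \left(5 \cdot 5 - 3\right)\right)^{2} = \left(0 + \left(25 - 3\right)\right)^{2} = \left(0 + 22\right)^{2} = 22^{2} = 484$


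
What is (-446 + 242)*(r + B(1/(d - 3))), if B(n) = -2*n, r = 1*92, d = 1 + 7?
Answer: -93432/5 ≈ -18686.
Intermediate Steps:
d = 8
r = 92
(-446 + 242)*(r + B(1/(d - 3))) = (-446 + 242)*(92 - 2/(8 - 3)) = -204*(92 - 2/5) = -204*(92 - 2*⅕) = -204*(92 - ⅖) = -204*458/5 = -93432/5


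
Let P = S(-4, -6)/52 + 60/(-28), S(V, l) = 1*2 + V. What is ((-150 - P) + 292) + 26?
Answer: 30973/182 ≈ 170.18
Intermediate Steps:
S(V, l) = 2 + V
P = -397/182 (P = (2 - 4)/52 + 60/(-28) = -2*1/52 + 60*(-1/28) = -1/26 - 15/7 = -397/182 ≈ -2.1813)
((-150 - P) + 292) + 26 = ((-150 - 1*(-397/182)) + 292) + 26 = ((-150 + 397/182) + 292) + 26 = (-26903/182 + 292) + 26 = 26241/182 + 26 = 30973/182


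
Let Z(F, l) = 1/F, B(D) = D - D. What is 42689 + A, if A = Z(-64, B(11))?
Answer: 2732095/64 ≈ 42689.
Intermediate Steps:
B(D) = 0
A = -1/64 (A = 1/(-64) = -1/64 ≈ -0.015625)
42689 + A = 42689 - 1/64 = 2732095/64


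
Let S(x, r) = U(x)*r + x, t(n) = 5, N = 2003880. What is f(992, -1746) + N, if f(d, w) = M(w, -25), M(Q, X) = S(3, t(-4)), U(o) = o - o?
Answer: 2003883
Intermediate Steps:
U(o) = 0
S(x, r) = x (S(x, r) = 0*r + x = 0 + x = x)
M(Q, X) = 3
f(d, w) = 3
f(992, -1746) + N = 3 + 2003880 = 2003883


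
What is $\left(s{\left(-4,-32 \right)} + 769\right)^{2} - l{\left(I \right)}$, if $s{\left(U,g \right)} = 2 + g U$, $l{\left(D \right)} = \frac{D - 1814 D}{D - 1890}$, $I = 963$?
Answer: $\frac{83050712}{103} \approx 8.0632 \cdot 10^{5}$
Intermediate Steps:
$l{\left(D \right)} = - \frac{1813 D}{-1890 + D}$ ($l{\left(D \right)} = \frac{\left(-1813\right) D}{-1890 + D} = - \frac{1813 D}{-1890 + D}$)
$s{\left(U,g \right)} = 2 + U g$
$\left(s{\left(-4,-32 \right)} + 769\right)^{2} - l{\left(I \right)} = \left(\left(2 - -128\right) + 769\right)^{2} - \left(-1813\right) 963 \frac{1}{-1890 + 963} = \left(\left(2 + 128\right) + 769\right)^{2} - \left(-1813\right) 963 \frac{1}{-927} = \left(130 + 769\right)^{2} - \left(-1813\right) 963 \left(- \frac{1}{927}\right) = 899^{2} - \frac{193991}{103} = 808201 - \frac{193991}{103} = \frac{83050712}{103}$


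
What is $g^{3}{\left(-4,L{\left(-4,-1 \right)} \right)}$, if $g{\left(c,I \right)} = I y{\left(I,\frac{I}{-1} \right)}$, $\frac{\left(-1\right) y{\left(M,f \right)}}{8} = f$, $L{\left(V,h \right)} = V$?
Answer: $2097152$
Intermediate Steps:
$y{\left(M,f \right)} = - 8 f$
$g{\left(c,I \right)} = 8 I^{2}$ ($g{\left(c,I \right)} = I \left(- 8 \frac{I}{-1}\right) = I \left(- 8 I \left(-1\right)\right) = I \left(- 8 \left(- I\right)\right) = I 8 I = 8 I^{2}$)
$g^{3}{\left(-4,L{\left(-4,-1 \right)} \right)} = \left(8 \left(-4\right)^{2}\right)^{3} = \left(8 \cdot 16\right)^{3} = 128^{3} = 2097152$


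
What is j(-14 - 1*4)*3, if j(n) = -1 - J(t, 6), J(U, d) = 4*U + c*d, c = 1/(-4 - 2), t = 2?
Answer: -24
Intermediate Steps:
c = -⅙ (c = 1/(-6) = -⅙ ≈ -0.16667)
J(U, d) = 4*U - d/6
j(n) = -8 (j(n) = -1 - (4*2 - ⅙*6) = -1 - (8 - 1) = -1 - 1*7 = -1 - 7 = -8)
j(-14 - 1*4)*3 = -8*3 = -24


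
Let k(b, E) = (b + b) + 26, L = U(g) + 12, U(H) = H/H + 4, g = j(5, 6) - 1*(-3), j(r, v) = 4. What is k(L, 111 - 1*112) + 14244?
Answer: 14304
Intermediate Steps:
g = 7 (g = 4 - 1*(-3) = 4 + 3 = 7)
U(H) = 5 (U(H) = 1 + 4 = 5)
L = 17 (L = 5 + 12 = 17)
k(b, E) = 26 + 2*b (k(b, E) = 2*b + 26 = 26 + 2*b)
k(L, 111 - 1*112) + 14244 = (26 + 2*17) + 14244 = (26 + 34) + 14244 = 60 + 14244 = 14304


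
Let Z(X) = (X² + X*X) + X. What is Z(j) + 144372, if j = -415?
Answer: 488407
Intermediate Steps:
Z(X) = X + 2*X² (Z(X) = (X² + X²) + X = 2*X² + X = X + 2*X²)
Z(j) + 144372 = -415*(1 + 2*(-415)) + 144372 = -415*(1 - 830) + 144372 = -415*(-829) + 144372 = 344035 + 144372 = 488407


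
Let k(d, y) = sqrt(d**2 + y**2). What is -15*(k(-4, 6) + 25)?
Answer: -375 - 30*sqrt(13) ≈ -483.17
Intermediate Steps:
-15*(k(-4, 6) + 25) = -15*(sqrt((-4)**2 + 6**2) + 25) = -15*(sqrt(16 + 36) + 25) = -15*(sqrt(52) + 25) = -15*(2*sqrt(13) + 25) = -15*(25 + 2*sqrt(13)) = -375 - 30*sqrt(13)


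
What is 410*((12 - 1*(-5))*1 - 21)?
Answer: -1640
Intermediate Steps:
410*((12 - 1*(-5))*1 - 21) = 410*((12 + 5)*1 - 21) = 410*(17*1 - 21) = 410*(17 - 21) = 410*(-4) = -1640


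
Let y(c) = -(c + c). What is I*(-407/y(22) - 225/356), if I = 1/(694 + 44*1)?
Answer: 767/65682 ≈ 0.011677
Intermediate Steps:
y(c) = -2*c
I = 1/738 (I = 1/(694 + 44) = 1/738 ≈ 0.0013550)
I*(-407/y(22) - 225/356) = (-407/((-2*22)) - 225/356)/738 = (-407/(-44) - 225*1/356)/738 = (-407*(-1/44) - 225/356)/738 = (37/4 - 225/356)/738 = (1/738)*(767/89) = 767/65682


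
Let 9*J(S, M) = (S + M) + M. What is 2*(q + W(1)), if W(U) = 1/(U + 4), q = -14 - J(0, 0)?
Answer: -138/5 ≈ -27.600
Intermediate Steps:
J(S, M) = S/9 + 2*M/9 (J(S, M) = ((S + M) + M)/9 = ((M + S) + M)/9 = (S + 2*M)/9 = S/9 + 2*M/9)
q = -14 (q = -14 - ((⅑)*0 + (2/9)*0) = -14 - (0 + 0) = -14 - 1*0 = -14 + 0 = -14)
W(U) = 1/(4 + U)
2*(q + W(1)) = 2*(-14 + 1/(4 + 1)) = 2*(-14 + 1/5) = 2*(-14 + ⅕) = 2*(-69/5) = -138/5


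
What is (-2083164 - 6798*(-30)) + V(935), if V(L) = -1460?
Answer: -1880684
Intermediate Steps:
(-2083164 - 6798*(-30)) + V(935) = (-2083164 - 6798*(-30)) - 1460 = (-2083164 + 203940) - 1460 = -1879224 - 1460 = -1880684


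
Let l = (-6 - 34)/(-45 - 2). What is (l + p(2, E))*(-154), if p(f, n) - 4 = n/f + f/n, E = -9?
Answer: -8393/423 ≈ -19.842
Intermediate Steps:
p(f, n) = 4 + f/n + n/f (p(f, n) = 4 + (n/f + f/n) = 4 + (f/n + n/f) = 4 + f/n + n/f)
l = 40/47 (l = -40/(-47) = -40*(-1/47) = 40/47 ≈ 0.85106)
(l + p(2, E))*(-154) = (40/47 + (4 + 2/(-9) - 9/2))*(-154) = (40/47 + (4 + 2*(-1/9) - 9*1/2))*(-154) = (40/47 + (4 - 2/9 - 9/2))*(-154) = (40/47 - 13/18)*(-154) = (109/846)*(-154) = -8393/423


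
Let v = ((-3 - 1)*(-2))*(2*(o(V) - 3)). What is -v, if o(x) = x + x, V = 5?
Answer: -112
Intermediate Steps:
o(x) = 2*x
v = 112 (v = ((-3 - 1)*(-2))*(2*(2*5 - 3)) = (-4*(-2))*(2*(10 - 3)) = 8*(2*7) = 8*14 = 112)
-v = -1*112 = -112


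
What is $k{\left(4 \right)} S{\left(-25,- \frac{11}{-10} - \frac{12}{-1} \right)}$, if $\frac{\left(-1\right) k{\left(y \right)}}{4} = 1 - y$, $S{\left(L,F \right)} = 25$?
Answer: $300$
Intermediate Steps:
$k{\left(y \right)} = -4 + 4 y$ ($k{\left(y \right)} = - 4 \left(1 - y\right) = -4 + 4 y$)
$k{\left(4 \right)} S{\left(-25,- \frac{11}{-10} - \frac{12}{-1} \right)} = \left(-4 + 4 \cdot 4\right) 25 = \left(-4 + 16\right) 25 = 12 \cdot 25 = 300$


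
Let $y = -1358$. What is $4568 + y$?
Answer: $3210$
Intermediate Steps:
$4568 + y = 4568 - 1358 = 3210$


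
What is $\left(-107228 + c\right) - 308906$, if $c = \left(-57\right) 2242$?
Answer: $-543928$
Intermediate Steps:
$c = -127794$
$\left(-107228 + c\right) - 308906 = \left(-107228 - 127794\right) - 308906 = -235022 - 308906 = -543928$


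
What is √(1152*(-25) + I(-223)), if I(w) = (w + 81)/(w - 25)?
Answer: I*√110704999/62 ≈ 169.7*I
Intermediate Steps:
I(w) = (81 + w)/(-25 + w)
√(1152*(-25) + I(-223)) = √(1152*(-25) + (81 - 223)/(-25 - 223)) = √(-28800 - 142/(-248)) = √(-28800 - 1/248*(-142)) = √(-28800 + 71/124) = √(-3571129/124) = I*√110704999/62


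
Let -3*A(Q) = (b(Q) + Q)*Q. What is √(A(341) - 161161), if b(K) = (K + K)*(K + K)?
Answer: 94*I*√6006 ≈ 7284.9*I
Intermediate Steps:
b(K) = 4*K² (b(K) = (2*K)*(2*K) = 4*K²)
A(Q) = -Q*(Q + 4*Q²)/3 (A(Q) = -(4*Q² + Q)*Q/3 = -(Q + 4*Q²)*Q/3 = -Q*(Q + 4*Q²)/3)
√(A(341) - 161161) = √(-⅓*341²*(1 + 4*341) - 161161) = √(-⅓*116281*(1 + 1364) - 161161) = √(-⅓*116281*1365 - 161161) = √(-52907855 - 161161) = √(-53069016) = 94*I*√6006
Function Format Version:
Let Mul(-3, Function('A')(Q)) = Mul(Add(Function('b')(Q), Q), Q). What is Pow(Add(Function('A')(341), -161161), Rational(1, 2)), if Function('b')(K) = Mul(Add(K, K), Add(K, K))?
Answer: Mul(94, I, Pow(6006, Rational(1, 2))) ≈ Mul(7284.9, I)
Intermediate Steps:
Function('b')(K) = Mul(4, Pow(K, 2)) (Function('b')(K) = Mul(Mul(2, K), Mul(2, K)) = Mul(4, Pow(K, 2)))
Function('A')(Q) = Mul(Rational(-1, 3), Q, Add(Q, Mul(4, Pow(Q, 2)))) (Function('A')(Q) = Mul(Rational(-1, 3), Mul(Add(Mul(4, Pow(Q, 2)), Q), Q)) = Mul(Rational(-1, 3), Mul(Add(Q, Mul(4, Pow(Q, 2))), Q)) = Mul(Rational(-1, 3), Mul(Q, Add(Q, Mul(4, Pow(Q, 2))))) = Mul(Rational(-1, 3), Q, Add(Q, Mul(4, Pow(Q, 2)))))
Pow(Add(Function('A')(341), -161161), Rational(1, 2)) = Pow(Add(Mul(Rational(-1, 3), Pow(341, 2), Add(1, Mul(4, 341))), -161161), Rational(1, 2)) = Pow(Add(Mul(Rational(-1, 3), 116281, Add(1, 1364)), -161161), Rational(1, 2)) = Pow(Add(Mul(Rational(-1, 3), 116281, 1365), -161161), Rational(1, 2)) = Pow(Add(-52907855, -161161), Rational(1, 2)) = Pow(-53069016, Rational(1, 2)) = Mul(94, I, Pow(6006, Rational(1, 2)))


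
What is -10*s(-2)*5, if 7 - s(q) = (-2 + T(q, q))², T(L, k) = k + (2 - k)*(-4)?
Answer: 19650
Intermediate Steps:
T(L, k) = -8 + 5*k (T(L, k) = k + (-8 + 4*k) = -8 + 5*k)
s(q) = 7 - (-10 + 5*q)² (s(q) = 7 - (-2 + (-8 + 5*q))² = 7 - (-10 + 5*q)²)
-10*s(-2)*5 = -10*(7 - 25*(-2 - 2)²)*5 = -10*(7 - 25*(-4)²)*5 = -10*(7 - 25*16)*5 = -10*(7 - 400)*5 = -10*(-393)*5 = 3930*5 = 19650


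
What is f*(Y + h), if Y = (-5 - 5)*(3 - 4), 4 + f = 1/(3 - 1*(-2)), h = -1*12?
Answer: 38/5 ≈ 7.6000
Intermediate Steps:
h = -12
f = -19/5 (f = -4 + 1/(3 - 1*(-2)) = -4 + 1/(3 + 2) = -4 + 1/5 = -19/5 ≈ -3.8000)
Y = 10 (Y = -10*(-1) = 10)
f*(Y + h) = -19*(10 - 12)/5 = -19/5*(-2) = 38/5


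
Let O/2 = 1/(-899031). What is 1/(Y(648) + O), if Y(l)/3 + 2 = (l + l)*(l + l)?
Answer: 899031/4530075162100 ≈ 1.9846e-7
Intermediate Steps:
Y(l) = -6 + 12*l² (Y(l) = -6 + 3*((l + l)*(l + l)) = -6 + 3*((2*l)*(2*l)) = -6 + 3*(4*l²) = -6 + 12*l²)
O = -2/899031 (O = 2/(-899031) = 2*(-1/899031) = -2/899031 ≈ -2.2246e-6)
1/(Y(648) + O) = 1/((-6 + 12*648²) - 2/899031) = 1/((-6 + 12*419904) - 2/899031) = 1/((-6 + 5038848) - 2/899031) = 1/(5038842 - 2/899031) = 1/(4530075162100/899031) = 899031/4530075162100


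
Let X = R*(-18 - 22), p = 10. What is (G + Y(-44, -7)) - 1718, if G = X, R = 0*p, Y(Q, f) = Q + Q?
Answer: -1806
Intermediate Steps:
Y(Q, f) = 2*Q
R = 0 (R = 0*10 = 0)
X = 0 (X = 0*(-18 - 22) = 0*(-40) = 0)
G = 0
(G + Y(-44, -7)) - 1718 = (0 + 2*(-44)) - 1718 = (0 - 88) - 1718 = -88 - 1718 = -1806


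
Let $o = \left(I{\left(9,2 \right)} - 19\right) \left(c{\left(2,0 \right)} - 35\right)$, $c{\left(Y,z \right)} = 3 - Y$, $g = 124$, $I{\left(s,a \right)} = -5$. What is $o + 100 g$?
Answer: $13216$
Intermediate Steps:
$o = 816$ ($o = \left(-5 - 19\right) \left(\left(3 - 2\right) - 35\right) = - 24 \left(\left(3 - 2\right) - 35\right) = - 24 \left(1 - 35\right) = \left(-24\right) \left(-34\right) = 816$)
$o + 100 g = 816 + 100 \cdot 124 = 816 + 12400 = 13216$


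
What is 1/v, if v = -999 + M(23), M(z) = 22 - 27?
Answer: -1/1004 ≈ -0.00099602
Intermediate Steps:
M(z) = -5
v = -1004 (v = -999 - 5 = -1004)
1/v = 1/(-1004) = -1/1004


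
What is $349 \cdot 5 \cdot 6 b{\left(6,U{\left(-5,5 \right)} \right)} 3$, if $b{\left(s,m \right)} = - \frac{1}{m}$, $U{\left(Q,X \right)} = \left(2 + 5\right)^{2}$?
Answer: $- \frac{31410}{49} \approx -641.02$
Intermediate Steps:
$U{\left(Q,X \right)} = 49$ ($U{\left(Q,X \right)} = 7^{2} = 49$)
$349 \cdot 5 \cdot 6 b{\left(6,U{\left(-5,5 \right)} \right)} 3 = 349 \cdot 5 \cdot 6 \left(- \frac{1}{49}\right) 3 = 349 \cdot 30 \left(\left(-1\right) \frac{1}{49}\right) 3 = 349 \cdot 30 \left(- \frac{1}{49}\right) 3 = 349 \left(- \frac{30}{49}\right) 3 = \left(- \frac{10470}{49}\right) 3 = - \frac{31410}{49}$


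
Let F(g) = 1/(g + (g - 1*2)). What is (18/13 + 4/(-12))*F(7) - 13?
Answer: -6043/468 ≈ -12.912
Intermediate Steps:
F(g) = 1/(-2 + 2*g) (F(g) = 1/(g + (g - 2)) = 1/(g + (-2 + g)) = 1/(-2 + 2*g))
(18/13 + 4/(-12))*F(7) - 13 = (18/13 + 4/(-12))*(1/(2*(-1 + 7))) - 13 = (18*(1/13) + 4*(-1/12))*((1/2)/6) - 13 = (18/13 - 1/3)*((1/2)*(1/6)) - 13 = (41/39)*(1/12) - 13 = 41/468 - 13 = -6043/468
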